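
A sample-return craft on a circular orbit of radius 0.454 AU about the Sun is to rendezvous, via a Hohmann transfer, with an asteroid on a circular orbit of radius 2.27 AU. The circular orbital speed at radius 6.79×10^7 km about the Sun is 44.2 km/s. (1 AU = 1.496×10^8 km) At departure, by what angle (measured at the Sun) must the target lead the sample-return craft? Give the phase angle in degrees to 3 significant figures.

φ = 96.3°

From the circular-orbit relation v² = μ/r at r = 6.79×10^7 km: μ = v²r = (44.2)² × 6.79×10^7 = 1.32652×10^11 km³/s².
In km: r₁ = 0.454 × 1.496×10^8 = 6.79184×10^7 km; r₂ = 2.27 × 1.496×10^8 = 3.39592×10^8 km.
Semi-major axis of the transfer orbit: a_t = (6.79184×10^7 + 3.39592×10^8)/2 = 2.037552×10^8 km.
Transfer time t = π√(a_t³/μ) = 2.5087×10^7 s.
Target angular speed ω₂ = √(μ/r₂³) = 5.8200×10^-8 rad/s.
Angle swept by the target during transfer: ω₂·t = 1.4601 rad = 83.66°.
The sample-return craft traverses 180° on the transfer ellipse, so the target must lead by 180° − 83.66° = 96.3°.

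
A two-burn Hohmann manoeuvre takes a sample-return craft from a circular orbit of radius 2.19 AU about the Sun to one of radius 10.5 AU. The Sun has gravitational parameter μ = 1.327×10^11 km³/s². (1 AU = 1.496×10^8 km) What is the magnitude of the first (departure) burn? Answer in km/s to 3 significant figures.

Δv₁ = 5.76 km/s

In km: r₁ = 2.19 × 1.496×10^8 = 3.27624×10^8 km; r₂ = 10.5 × 1.496×10^8 = 1.5708×10^9 km.
Semi-major axis of the transfer orbit: a_t = (3.27624×10^8 + 1.5708×10^9)/2 = 9.49212×10^8 km.
Circular speed at r = 3.27624×10^8 km: v_c = √(μ/r) = 20.126 km/s.
Vis-viva on the transfer ellipse at r = 3.27624×10^8 km gives v_t = √[μ(2/r − 1/a_t)] = 25.890 km/s.
Δv₁ = |v_t − v_c| = |25.890 − 20.126| = 5.764 km/s.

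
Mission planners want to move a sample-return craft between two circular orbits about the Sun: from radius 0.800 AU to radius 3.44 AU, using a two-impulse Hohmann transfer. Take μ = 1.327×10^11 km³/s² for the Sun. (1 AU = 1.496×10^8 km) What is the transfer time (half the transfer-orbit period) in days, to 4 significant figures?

t = 563.8 days

In km: r₁ = 0.800 × 1.496×10^8 = 1.1968×10^8 km; r₂ = 3.44 × 1.496×10^8 = 5.14624×10^8 km.
Semi-major axis of the transfer orbit: a_t = (1.1968×10^8 + 5.14624×10^8)/2 = 3.17152×10^8 km.
Transfer time t = π√(a_t³/μ) = π√((3.17152×10^8)³ / 1.327×10^11) = 4.871×10^7 s.
Converting: 4.871×10^7 s ÷ 86400 s/day = 563.8 days.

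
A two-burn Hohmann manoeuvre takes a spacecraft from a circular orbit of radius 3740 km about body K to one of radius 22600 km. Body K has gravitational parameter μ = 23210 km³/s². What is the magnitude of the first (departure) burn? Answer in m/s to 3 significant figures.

Semi-major axis of the transfer orbit: a_t = (3740 + 22600)/2 = 13170 km.
On the circular orbit at r = 3740 km, v_c = √(μ/r) = 2.49116 km/s.
Vis-viva on the transfer ellipse at r = 3740 km gives v_t = √[μ(2/r − 1/a_t)] = 3.26335 km/s.
Δv₁ = |v_t − v_c| = |3.26335 − 2.49116| = 0.7722 km/s.

Δv₁ = 772 m/s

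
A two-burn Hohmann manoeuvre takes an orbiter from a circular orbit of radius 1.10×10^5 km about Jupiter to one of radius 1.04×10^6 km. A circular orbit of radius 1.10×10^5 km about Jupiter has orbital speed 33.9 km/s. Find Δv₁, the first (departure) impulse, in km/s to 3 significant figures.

From the circular-orbit relation v² = μ/r at r = 1.10×10^5 km: μ = v²r = (33.9)² × 1.10×10^5 = 1.26413×10^8 km³/s².
The Hohmann ellipse has a_t = (r₁ + r₂)/2 = 5.750×10^5 km.
On the circular orbit at r = 1.100×10^5 km, v_c = √(μ/r) = 33.90 km/s.
Transfer-orbit speed at the same r (vis-viva, a = a_t): v_t = √[μ(2/r − 1/a_t)] = 45.59 km/s.
Δv₁ = |v_t − v_c| = |45.59 − 33.90| = 11.69 km/s.

Δv₁ = 11.7 km/s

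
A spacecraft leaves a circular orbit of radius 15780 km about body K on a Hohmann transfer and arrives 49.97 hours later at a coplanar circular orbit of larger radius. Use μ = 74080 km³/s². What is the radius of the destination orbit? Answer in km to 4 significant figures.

Transfer time t = 49.97 hours = 1.79892×10^5 s, and t = π√(a_t³/μ).
So a_t = (μ t²/π²)^(1/3) = (74080 × (1.79892×10^5)² / π²)^(1/3) = 62394 km.
Since a_t = (r₁ + r₂)/2, r₂ = 2a_t − r₁ = 2×62394 − 15780 = 1.09008×10^5 km.

r₂ = 1.090×10^5 km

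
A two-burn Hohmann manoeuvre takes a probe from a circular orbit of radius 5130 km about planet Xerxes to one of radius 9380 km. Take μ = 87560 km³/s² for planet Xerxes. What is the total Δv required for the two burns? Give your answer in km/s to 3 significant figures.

Transfer-ellipse semi-major axis a_t = (r₁ + r₂)/2 = (5130 + 9380)/2 = 7255 km.
Circular speed at r₁: v₁ = √(μ/r₁) = √(87560/5130) = 4.1314 km/s.
On the transfer ellipse at r₁, v² = μ(2/r − 1/a) gives v_p = √[μ(2/r₁ − 1/a_t)] = 4.6976 km/s.
First burn Δv₁ = |v_p − v₁| = 0.5662 km/s.
Circular speed at r₂: v₂ = √(μ/r₂) = 3.0553 km/s.
Transfer-orbit speed at r₂: v_a = √[μ(2/r₂ − 1/a_t)] = 2.5692 km/s.
Second burn Δv₂ = |v₂ − v_a| = 0.4861 km/s.
Total Δv = Δv₁ + Δv₂ = 1.052 km/s.

Δv = 1.05 km/s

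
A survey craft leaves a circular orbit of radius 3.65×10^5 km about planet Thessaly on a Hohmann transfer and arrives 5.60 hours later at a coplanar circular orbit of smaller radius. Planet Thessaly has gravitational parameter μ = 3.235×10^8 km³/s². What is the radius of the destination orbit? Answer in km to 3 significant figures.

r₂ = 1.09×10^5 km

Transfer time t = 5.60 hours = 20160 s, and t = π√(a_t³/μ).
So a_t = (μ t²/π²)^(1/3) = (3.235×10^8 × (20160)² / π²)^(1/3) = 2.3706×10^5 km.
Since a_t = (r₁ + r₂)/2, r₂ = 2a_t − r₁ = 2×2.3706×10^5 − 3.650×10^5 = 1.0912×10^5 km.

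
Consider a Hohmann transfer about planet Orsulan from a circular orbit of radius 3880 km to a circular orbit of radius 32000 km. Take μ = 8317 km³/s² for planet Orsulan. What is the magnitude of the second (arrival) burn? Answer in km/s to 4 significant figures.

The Hohmann ellipse has a_t = (r₁ + r₂)/2 = 17940 km.
On the circular orbit at r = 32000 km, v_c = √(μ/r) = 0.5098 km/s.
Transfer-orbit speed at the same r (vis-viva, a = a_t): v_t = √[μ(2/r − 1/a_t)] = 0.2371 km/s.
Δv₂ = |v_t − v_c| = |0.2371 − 0.5098| = 0.2727 km/s.

Δv₂ = 0.2727 km/s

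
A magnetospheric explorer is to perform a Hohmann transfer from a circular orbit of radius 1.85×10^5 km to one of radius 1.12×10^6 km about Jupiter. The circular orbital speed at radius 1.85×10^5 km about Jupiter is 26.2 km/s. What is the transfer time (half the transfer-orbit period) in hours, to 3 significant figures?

From the circular-orbit relation v² = μ/r at r = 1.85×10^5 km: μ = v²r = (26.2)² × 1.85×10^5 = 1.26991×10^8 km³/s².
The Hohmann ellipse has a_t = (r₁ + r₂)/2 = 6.525×10^5 km.
Half the transfer-orbit period gives t = π√(a_t³/μ) = 1.469×10^5 s.
Converting: 1.469×10^5 s ÷ 3600 s/hour = 40.8 hours.

t = 40.8 hours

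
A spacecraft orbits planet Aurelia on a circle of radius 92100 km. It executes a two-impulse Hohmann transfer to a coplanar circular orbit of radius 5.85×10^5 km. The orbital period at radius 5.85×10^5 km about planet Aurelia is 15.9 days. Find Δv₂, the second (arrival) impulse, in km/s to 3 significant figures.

From Kepler's third law T² = 4π²r³/μ at r = 5.85×10^5 km, T = 15.9 days = 15.9 × 86400 s = 1.37376×10^6 s: μ = 4π²r³/T² = 4.18799×10^6 km³/s².
The Hohmann ellipse has a_t = (r₁ + r₂)/2 = 3.3855×10^5 km.
Circular speed at r = 5.850×10^5 km: v_c = √(μ/r) = 2.676 km/s.
Transfer-orbit speed at the same r (vis-viva, a = a_t): v_t = √[μ(2/r − 1/a_t)] = 1.396 km/s.
Δv₂ = |v_t − v_c| = |1.396 − 2.676| = 1.280 km/s.

Δv₂ = 1.28 km/s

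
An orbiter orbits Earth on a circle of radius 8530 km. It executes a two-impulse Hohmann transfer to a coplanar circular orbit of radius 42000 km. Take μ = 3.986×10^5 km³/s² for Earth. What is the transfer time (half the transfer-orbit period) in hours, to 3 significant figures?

t = 5.55 hours

Transfer-ellipse semi-major axis a_t = (r₁ + r₂)/2 = (8530 + 42000)/2 = 25265 km.
Half the transfer-orbit period gives t = π√(a_t³/μ) = 19980 s.
Converting: 19980 s ÷ 3600 s/hour = 5.55 hours.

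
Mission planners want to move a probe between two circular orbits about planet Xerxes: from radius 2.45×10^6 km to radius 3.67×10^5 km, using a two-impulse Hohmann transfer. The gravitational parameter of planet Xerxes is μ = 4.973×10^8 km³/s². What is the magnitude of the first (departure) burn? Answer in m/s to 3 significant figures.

Δv₁ = 6970 m/s

The Hohmann ellipse has a_t = (r₁ + r₂)/2 = 1.4085×10^6 km.
Circular speed at r = 2.450×10^6 km: v_c = √(μ/r) = 14.2471 km/s.
Vis-viva on the transfer ellipse at r = 2.450×10^6 km gives v_t = √[μ(2/r − 1/a_t)] = 7.27245 km/s.
Δv₁ = |v_t − v_c| = |7.27245 − 14.2471| = 6.975 km/s.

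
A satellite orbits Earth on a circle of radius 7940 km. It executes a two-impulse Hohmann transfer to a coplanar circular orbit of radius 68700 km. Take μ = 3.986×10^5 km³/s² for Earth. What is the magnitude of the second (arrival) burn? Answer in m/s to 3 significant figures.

Semi-major axis of the transfer orbit: a_t = (7940 + 68700)/2 = 38320 km.
On the circular orbit at r = 68700 km, v_c = √(μ/r) = 2.4087 km/s.
Transfer-orbit speed at the same r (vis-viva, a = a_t): v_t = √[μ(2/r − 1/a_t)] = 1.0964 km/s.
Δv₂ = |v_t − v_c| = |1.0964 − 2.4087| = 1.312 km/s.

Δv₂ = 1310 m/s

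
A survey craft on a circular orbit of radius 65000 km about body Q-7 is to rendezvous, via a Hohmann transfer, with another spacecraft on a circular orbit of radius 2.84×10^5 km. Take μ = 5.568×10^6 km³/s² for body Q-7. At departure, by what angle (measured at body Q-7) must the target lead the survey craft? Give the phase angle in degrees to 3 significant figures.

Transfer-ellipse semi-major axis a_t = (r₁ + r₂)/2 = (65000 + 2.840×10^5)/2 = 1.745×10^5 km.
Transfer time t = π√(a_t³/μ) = 97050 s.
Target angular speed ω₂ = √(μ/r₂³) = 1.559×10^-5 rad/s.
Angle swept by the target during transfer: ω₂·t = 1.513 rad = 86.69°.
Arrival is 180° from departure on the ellipse, so φ = 180° − 86.69° = 93.3°.

φ = 93.3°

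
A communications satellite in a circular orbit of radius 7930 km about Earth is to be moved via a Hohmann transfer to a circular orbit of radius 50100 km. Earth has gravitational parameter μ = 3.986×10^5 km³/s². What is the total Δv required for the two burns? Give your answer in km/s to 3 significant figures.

Δv = 3.57 km/s

Semi-major axis of the transfer orbit: a_t = (7930 + 50100)/2 = 29015 km.
At r₁ the circular-orbit speed is v₁ = √(μ/r₁) = 7.0897685 km/s.
On the transfer ellipse at r₁, vis-viva gives v_p = √[μ(2/r₁ − 1/a_t)] = 9.3162177 km/s.
First burn Δv₁ = |v_p − v₁| = 2.2264492 km/s.
At r₂, v₂ = √(μ/r₂) = 2.8206538 km/s.
Transfer-orbit speed at r₂: v_a = √[μ(2/r₂ − 1/a_t)] = 1.4746029 km/s.
Second burn Δv₂ = |v₂ − v_a| = 1.3460509 km/s.
Total Δv = Δv₁ + Δv₂ = 3.573 km/s.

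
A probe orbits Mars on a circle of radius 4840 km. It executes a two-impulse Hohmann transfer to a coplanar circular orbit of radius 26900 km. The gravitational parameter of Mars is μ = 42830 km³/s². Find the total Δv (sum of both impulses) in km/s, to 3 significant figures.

Δv = 1.46 km/s

Transfer-ellipse semi-major axis a_t = (r₁ + r₂)/2 = (4840 + 26900)/2 = 15870 km.
Circular speed at r₁: v₁ = √(μ/r₁) = √(42830/4840) = 2.97476 km/s.
Transfer-orbit speed at r₁ (v² = μ(2/r − 1/a)): v_p = √[μ(2/r₁ − 1/a_t)] = 3.87292 km/s.
First burn Δv₁ = |v_p − v₁| = 0.8982 km/s.
At r₂, v₂ = √(μ/r₂) = 1.2618 km/s.
Transfer-orbit speed at r₂: v_a = √[μ(2/r₂ − 1/a_t)] = 0.69684 km/s.
Second burn Δv₂ = |v₂ − v_a| = 0.5650 km/s.
Δv = Δv₁ + Δv₂ = 0.8982 + 0.5650 = 1.463 km/s.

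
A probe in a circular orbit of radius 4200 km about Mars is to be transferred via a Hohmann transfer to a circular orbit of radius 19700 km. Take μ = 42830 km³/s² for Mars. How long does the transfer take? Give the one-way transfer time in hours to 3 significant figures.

t = 5.51 hours

The Hohmann ellipse has a_t = (r₁ + r₂)/2 = 11950 km.
By Kepler's third law the transfer-orbit period is T = 2π√(a_t³/μ), so t = T/2 = 19830 s.
Converting: 19830 s ÷ 3600 s/hour = 5.51 hours.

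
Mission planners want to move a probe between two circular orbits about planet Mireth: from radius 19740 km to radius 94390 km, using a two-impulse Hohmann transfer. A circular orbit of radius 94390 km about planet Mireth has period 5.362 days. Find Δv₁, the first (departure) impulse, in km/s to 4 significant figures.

Δv₁ = 0.8009 km/s

From Kepler's third law T² = 4π²r³/μ at r = 94390 km, T = 5.362 days = 5.362 × 86400 s = 4.632768×10^5 s: μ = 4π²r³/T² = 1.54688×10^5 km³/s².
Semi-major axis of the transfer orbit: a_t = (19740 + 94390)/2 = 57065 km.
Circular speed at r = 19740 km: v_c = √(μ/r) = 2.79933 km/s.
Vis-viva on the transfer ellipse at r = 19740 km gives v_t = √[μ(2/r − 1/a_t)] = 3.60025 km/s.
Δv₁ = |v_t − v_c| = |3.60025 − 2.79933| = 0.8009 km/s.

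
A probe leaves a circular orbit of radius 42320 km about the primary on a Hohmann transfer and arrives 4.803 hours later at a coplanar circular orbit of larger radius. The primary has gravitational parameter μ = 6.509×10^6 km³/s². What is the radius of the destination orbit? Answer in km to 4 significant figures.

r₂ = 74090 km

Transfer time t = 4.803 hours = 17290.8 s, and t = π√(a_t³/μ).
So a_t = (μ t²/π²)^(1/3) = (6.509×10^6 × (17290.8)² / π²)^(1/3) = 58203 km.
Since a_t = (r₁ + r₂)/2, r₂ = 2a_t − r₁ = 2×58203 − 42320 = 74086 km.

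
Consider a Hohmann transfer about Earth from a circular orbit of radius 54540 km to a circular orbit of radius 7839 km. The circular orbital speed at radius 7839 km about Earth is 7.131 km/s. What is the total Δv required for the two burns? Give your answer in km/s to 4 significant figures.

Δv = 3.647 km/s

From the circular-orbit relation v² = μ/r at r = 7839 km: μ = v²r = (7.131)² × 7839 = 3.98622×10^5 km³/s².
The Hohmann ellipse has a_t = (r₁ + r₂)/2 = 31189.5 km.
At r₁ the circular-orbit speed is v₁ = √(μ/r₁) = 2.703 km/s.
On the transfer ellipse at r₁, v² = μ(2/r − 1/a) gives v_a = √[μ(2/r₁ − 1/a_t)] = 1.355 km/s.
First burn Δv₁ = |v_a − v₁| = 1.348 km/s.
At r₂, v₂ = √(μ/r₂) = 7.131 km/s.
Transfer-orbit speed at r₂: v_p = √[μ(2/r₂ − 1/a_t)] = 9.430 km/s.
Second burn Δv₂ = |v₂ − v_p| = 2.299 km/s.
Δv = Δv₁ + Δv₂ = 1.348 + 2.299 = 3.647 km/s.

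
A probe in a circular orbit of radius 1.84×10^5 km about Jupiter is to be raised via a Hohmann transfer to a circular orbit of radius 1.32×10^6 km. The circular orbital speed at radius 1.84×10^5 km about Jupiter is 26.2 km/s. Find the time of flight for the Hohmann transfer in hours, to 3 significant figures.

t = 50.6 hours

From the circular-orbit relation v² = μ/r at r = 1.84×10^5 km: μ = v²r = (26.2)² × 1.84×10^5 = 1.26305×10^8 km³/s².
Transfer-ellipse semi-major axis a_t = (r₁ + r₂)/2 = (1.840×10^5 + 1.320×10^6)/2 = 7.520×10^5 km.
Half the transfer-orbit period gives t = π√(a_t³/μ) = 1.823×10^5 s.
Converting: 1.823×10^5 s ÷ 3600 s/hour = 50.6 hours.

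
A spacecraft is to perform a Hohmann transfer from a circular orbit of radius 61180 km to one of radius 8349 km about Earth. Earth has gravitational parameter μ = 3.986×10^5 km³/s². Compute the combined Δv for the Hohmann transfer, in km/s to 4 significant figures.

Δv = 3.558 km/s

Transfer-ellipse semi-major axis a_t = (r₁ + r₂)/2 = (61180 + 8349)/2 = 34764.5 km.
Circular speed at r₁: v₁ = √(μ/r₁) = √(3.986×10^5/61180) = 2.5525 km/s.
Transfer-orbit speed at r₁ (vis-viva equation): v_a = √[μ(2/r₁ − 1/a_t)] = 1.2509 km/s.
First burn Δv₁ = |v_a − v₁| = 1.3016 km/s.
Circular speed at r₂: v₂ = √(μ/r₂) = 6.9096 km/s.
Transfer-orbit speed at r₂: v_p = √[μ(2/r₂ − 1/a_t)] = 9.1662 km/s.
Second burn Δv₂ = |v₂ − v_p| = 2.2566 km/s.
Δv = Δv₁ + Δv₂ = 1.3016 + 2.2566 = 3.558 km/s.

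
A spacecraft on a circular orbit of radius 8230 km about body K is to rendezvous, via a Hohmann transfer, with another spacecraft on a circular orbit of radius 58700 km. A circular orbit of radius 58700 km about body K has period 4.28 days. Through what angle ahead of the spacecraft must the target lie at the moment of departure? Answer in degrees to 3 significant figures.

φ = 103°

From Kepler's third law T² = 4π²r³/μ at r = 58700 km, T = 4.28 days = 4.28 × 86400 s = 3.69792×10^5 s: μ = 4π²r³/T² = 58392.8 km³/s².
Transfer-ellipse semi-major axis a_t = (r₁ + r₂)/2 = (8230 + 58700)/2 = 33465 km.
The half-period of the transfer ellipse is t = π√(a_t³/μ) = 79590 s.
Target angular speed ω₂ = √(μ/r₂³) = 1.6991×10^-5 rad/s.
Angle swept by the target during transfer: ω₂·t = 1.3523 rad = 77.48°.
Arrival is 180° from departure on the ellipse, so φ = 180° − 77.48° = 103°.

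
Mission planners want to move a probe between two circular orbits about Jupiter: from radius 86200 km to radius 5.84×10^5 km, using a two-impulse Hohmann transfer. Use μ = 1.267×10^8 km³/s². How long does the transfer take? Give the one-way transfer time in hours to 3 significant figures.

The Hohmann ellipse has a_t = (r₁ + r₂)/2 = 3.351×10^5 km.
Half the transfer-orbit period gives t = π√(a_t³/μ) = 54140 s.
Converting: 54140 s ÷ 3600 s/hour = 15.0 hours.

t = 15.0 hours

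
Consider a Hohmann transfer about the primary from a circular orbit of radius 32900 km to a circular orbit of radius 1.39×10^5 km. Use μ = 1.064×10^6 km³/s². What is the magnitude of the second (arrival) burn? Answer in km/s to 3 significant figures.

The Hohmann ellipse has a_t = (r₁ + r₂)/2 = 85950 km.
Circular speed at r = 1.390×10^5 km: v_c = √(μ/r) = 2.767 km/s.
Vis-viva on the transfer ellipse at r = 1.390×10^5 km gives v_t = √[μ(2/r − 1/a_t)] = 1.712 km/s.
Δv₂ = |v_t − v_c| = |1.712 − 2.767| = 1.055 km/s.

Δv₂ = 1.05 km/s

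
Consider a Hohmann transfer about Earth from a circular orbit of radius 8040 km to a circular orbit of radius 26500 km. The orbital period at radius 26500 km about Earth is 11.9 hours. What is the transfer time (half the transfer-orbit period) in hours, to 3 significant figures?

From Kepler's third law T² = 4π²r³/μ at r = 26500 km, T = 11.9 hours = 11.9 × 3600 s = 42840 s: μ = 4π²r³/T² = 4.00312×10^5 km³/s².
The Hohmann ellipse has a_t = (r₁ + r₂)/2 = 17270 km.
By Kepler's third law the transfer-orbit period is T = 2π√(a_t³/μ), so t = T/2 = 11270 s.
Converting: 11270 s ÷ 3600 s/hour = 3.13 hours.

t = 3.13 hours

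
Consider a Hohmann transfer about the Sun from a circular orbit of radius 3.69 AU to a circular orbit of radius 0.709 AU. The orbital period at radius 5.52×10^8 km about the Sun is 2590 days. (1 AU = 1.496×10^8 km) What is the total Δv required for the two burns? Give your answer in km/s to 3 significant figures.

From Kepler's third law T² = 4π²r³/μ at r = 5.52×10^8 km, T = 2590 days = 2590 × 86400 s = 2.23776×10^8 s: μ = 4π²r³/T² = 1.32602×10^11 km³/s².
In km: r₁ = 3.69 × 1.496×10^8 = 5.52024×10^8 km; r₂ = 0.709 × 1.496×10^8 = 1.060664×10^8 km.
Semi-major axis of the transfer orbit: a_t = (5.52024×10^8 + 1.060664×10^8)/2 = 3.290452×10^8 km.
At r₁ the circular-orbit speed is v₁ = √(μ/r₁) = 15.4987 km/s.
On the transfer ellipse at r₁, v² = μ(2/r − 1/a) gives v_a = √[μ(2/r₁ − 1/a_t)] = 8.79948 km/s.
First burn Δv₁ = |v_a − v₁| = 6.699 km/s.
Circular speed at r₂: v₂ = √(μ/r₂) = 35.36 km/s.
Transfer-orbit speed at r₂: v_p = √[μ(2/r₂ − 1/a_t)] = 45.80 km/s.
Second burn Δv₂ = |v₂ − v_p| = 10.44 km/s.
Total Δv = Δv₁ + Δv₂ = 17.14 km/s.

Δv = 17.1 km/s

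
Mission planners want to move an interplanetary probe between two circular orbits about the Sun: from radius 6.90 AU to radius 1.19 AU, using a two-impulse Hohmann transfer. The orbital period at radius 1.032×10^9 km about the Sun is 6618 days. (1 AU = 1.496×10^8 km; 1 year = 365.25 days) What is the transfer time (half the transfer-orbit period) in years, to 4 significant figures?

From Kepler's third law T² = 4π²r³/μ at r = 1.032×10^9 km, T = 6618 days = 6618 × 86400 s = 5.717952×10^8 s: μ = 4π²r³/T² = 1.32714×10^11 km³/s².
In km: r₁ = 6.90 × 1.496×10^8 = 1.03224×10^9 km; r₂ = 1.19 × 1.496×10^8 = 1.78024×10^8 km.
Transfer-ellipse semi-major axis a_t = (r₁ + r₂)/2 = (1.03224×10^9 + 1.78024×10^8)/2 = 6.05132×10^8 km.
Transfer time t = π√(a_t³/μ) = π√((6.05132×10^8)³ / 1.32714×10^11) = 1.2837×10^8 s.
Converting: 1.2837×10^8 s ÷ 3.15576×10^7 s/year (365.25 × 86400) = 4.068 years.

t = 4.068 years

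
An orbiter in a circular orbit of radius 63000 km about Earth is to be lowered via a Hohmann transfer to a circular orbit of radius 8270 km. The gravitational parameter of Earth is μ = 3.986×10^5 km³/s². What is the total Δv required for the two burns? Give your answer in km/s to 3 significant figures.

Δv = 3.59 km/s

The Hohmann ellipse has a_t = (r₁ + r₂)/2 = 35635 km.
At r₁ the circular-orbit speed is v₁ = √(μ/r₁) = 2.5153 km/s.
On the transfer ellipse at r₁, vis-viva gives v_a = √[μ(2/r₁ − 1/a_t)] = 1.2117 km/s.
First burn Δv₁ = |v_a − v₁| = 1.304 km/s.
At r₂, v₂ = √(μ/r₂) = 6.943 km/s.
Transfer-orbit speed at r₂: v_p = √[μ(2/r₂ − 1/a_t)] = 9.231 km/s.
Second burn Δv₂ = |v₂ − v_p| = 2.288 km/s.
Total Δv = Δv₁ + Δv₂ = 3.592 km/s.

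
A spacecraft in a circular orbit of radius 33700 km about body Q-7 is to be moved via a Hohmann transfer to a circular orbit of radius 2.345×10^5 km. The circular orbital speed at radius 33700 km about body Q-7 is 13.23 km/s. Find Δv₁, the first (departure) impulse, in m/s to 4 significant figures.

Δv₁ = 4265 m/s

From the circular-orbit relation v² = μ/r at r = 33700 km: μ = v²r = (13.23)² × 33700 = 5.89861×10^6 km³/s².
Semi-major axis of the transfer orbit: a_t = (33700 + 2.345×10^5)/2 = 1.341×10^5 km.
On the circular orbit at r = 33700 km, v_c = √(μ/r) = 13.230 km/s.
Vis-viva on the transfer ellipse at r = 33700 km gives v_t = √[μ(2/r − 1/a_t)] = 17.495 km/s.
Δv₁ = |v_t − v_c| = |17.495 − 13.230| = 4.265 km/s.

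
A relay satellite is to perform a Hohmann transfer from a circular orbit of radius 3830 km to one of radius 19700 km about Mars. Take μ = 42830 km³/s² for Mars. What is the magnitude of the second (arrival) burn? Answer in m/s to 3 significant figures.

Semi-major axis of the transfer orbit: a_t = (3830 + 19700)/2 = 11765 km.
On the circular orbit at r = 19700 km, v_c = √(μ/r) = 1.4745 km/s.
Transfer-orbit speed at the same r (vis-viva, a = a_t): v_t = √[μ(2/r − 1/a_t)] = 0.84129 km/s.
Δv₂ = |v_t − v_c| = |0.84129 − 1.4745| = 0.6332 km/s.

Δv₂ = 633 m/s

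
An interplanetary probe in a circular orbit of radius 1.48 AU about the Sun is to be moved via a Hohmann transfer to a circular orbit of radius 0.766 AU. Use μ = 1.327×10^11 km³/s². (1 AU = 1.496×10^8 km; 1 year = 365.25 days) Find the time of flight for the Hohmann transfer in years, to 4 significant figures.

In km: r₁ = 1.48 × 1.496×10^8 = 2.21408×10^8 km; r₂ = 0.766 × 1.496×10^8 = 1.145936×10^8 km.
The Hohmann ellipse has a_t = (r₁ + r₂)/2 = 1.680008×10^8 km.
By Kepler's third law the transfer-orbit period is T = 2π√(a_t³/μ), so t = T/2 = 1.878×10^7 s.
Converting: 1.878×10^7 s ÷ 3.15576×10^7 s/year (365.25 × 86400) = 0.5951 years.

t = 0.5951 years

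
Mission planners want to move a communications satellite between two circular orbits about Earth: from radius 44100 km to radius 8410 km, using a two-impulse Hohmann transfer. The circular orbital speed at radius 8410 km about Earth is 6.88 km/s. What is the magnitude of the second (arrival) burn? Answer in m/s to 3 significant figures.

Δv₂ = 2040 m/s

From the circular-orbit relation v² = μ/r at r = 8410 km: μ = v²r = (6.88)² × 8410 = 3.98082×10^5 km³/s².
The Hohmann ellipse has a_t = (r₁ + r₂)/2 = 26255 km.
On the circular orbit at r = 8410 km, v_c = √(μ/r) = 6.880 km/s.
Transfer-orbit speed at the same r (vis-viva, a = a_t): v_t = √[μ(2/r − 1/a_t)] = 8.917 km/s.
Δv₂ = |v_t − v_c| = |8.917 − 6.880| = 2.037 km/s.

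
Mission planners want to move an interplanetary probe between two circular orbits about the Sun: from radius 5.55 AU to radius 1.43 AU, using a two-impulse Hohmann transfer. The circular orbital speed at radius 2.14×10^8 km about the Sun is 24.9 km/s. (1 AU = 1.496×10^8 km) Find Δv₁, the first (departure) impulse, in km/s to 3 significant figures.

Δv₁ = 4.55 km/s

From the circular-orbit relation v² = μ/r at r = 2.14×10^8 km: μ = v²r = (24.9)² × 2.14×10^8 = 1.32682×10^11 km³/s².
In km: r₁ = 5.55 × 1.496×10^8 = 8.3028×10^8 km; r₂ = 1.43 × 1.496×10^8 = 2.13928×10^8 km.
Transfer-ellipse semi-major axis a_t = (r₁ + r₂)/2 = (8.3028×10^8 + 2.13928×10^8)/2 = 5.22104×10^8 km.
Circular speed at r = 8.3028×10^8 km: v_c = √(μ/r) = 12.641 km/s.
Vis-viva on the transfer ellipse at r = 8.3028×10^8 km gives v_t = √[μ(2/r − 1/a_t)] = 8.0919 km/s.
Δv₁ = |v_t − v_c| = |8.0919 − 12.641| = 4.549 km/s.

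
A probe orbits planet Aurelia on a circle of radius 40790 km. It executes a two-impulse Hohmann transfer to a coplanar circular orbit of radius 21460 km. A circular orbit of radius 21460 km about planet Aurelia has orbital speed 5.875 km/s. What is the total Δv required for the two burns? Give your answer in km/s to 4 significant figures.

From the circular-orbit relation v² = μ/r at r = 21460 km: μ = v²r = (5.875)² × 21460 = 7.40705×10^5 km³/s².
Semi-major axis of the transfer orbit: a_t = (40790 + 21460)/2 = 31125 km.
Circular speed at r₁: v₁ = √(μ/r₁) = √(7.40705×10^5/40790) = 4.261337 km/s.
On the transfer ellipse at r₁, vis-viva equation gives v_a = √[μ(2/r₁ − 1/a_t)] = 3.538393 km/s.
First burn Δv₁ = |v_a − v₁| = 0.72294 km/s.
At r₂, v₂ = √(μ/r₂) = 5.87500 km/s.
Transfer-orbit speed at r₂: v_p = √[μ(2/r₂ − 1/a_t)] = 6.72558 km/s.
Second burn Δv₂ = |v₂ − v_p| = 0.85058 km/s.
Δv = Δv₁ + Δv₂ = 0.72294 + 0.85058 = 1.574 km/s.

Δv = 1.574 km/s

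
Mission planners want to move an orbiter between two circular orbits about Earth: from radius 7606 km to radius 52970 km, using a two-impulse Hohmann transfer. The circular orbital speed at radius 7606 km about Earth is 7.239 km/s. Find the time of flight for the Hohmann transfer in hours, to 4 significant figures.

From the circular-orbit relation v² = μ/r at r = 7606 km: μ = v²r = (7.239)² × 7606 = 3.98578×10^5 km³/s².
The Hohmann ellipse has a_t = (r₁ + r₂)/2 = 30288 km.
Transfer time t = π√(a_t³/μ) = π√((30288)³ / 3.98578×10^5) = 26230 s.
Converting: 26230 s ÷ 3600 s/hour = 7.286 hours.

t = 7.286 hours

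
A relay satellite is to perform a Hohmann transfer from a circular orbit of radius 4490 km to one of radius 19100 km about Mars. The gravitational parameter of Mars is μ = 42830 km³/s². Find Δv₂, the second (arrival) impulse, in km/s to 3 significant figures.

Semi-major axis of the transfer orbit: a_t = (4490 + 19100)/2 = 11795 km.
Circular speed at r = 19100 km: v_c = √(μ/r) = 1.4975 km/s.
Vis-viva on the transfer ellipse at r = 19100 km gives v_t = √[μ(2/r − 1/a_t)] = 0.92391 km/s.
Δv₂ = |v_t − v_c| = |0.92391 − 1.4975| = 0.5736 km/s.

Δv₂ = 0.574 km/s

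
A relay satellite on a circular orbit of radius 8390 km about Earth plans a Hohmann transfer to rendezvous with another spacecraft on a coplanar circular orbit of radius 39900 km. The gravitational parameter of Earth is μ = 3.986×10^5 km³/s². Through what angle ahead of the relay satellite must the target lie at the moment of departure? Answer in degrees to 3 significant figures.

φ = 95.3°

Semi-major axis of the transfer orbit: a_t = (8390 + 39900)/2 = 24145 km.
Transfer time t = π√(a_t³/μ) = 18669 s.
Target angular speed ω₂ = √(μ/r₂³) = 7.9215×10^-5 rad/s.
Angle swept by the target during transfer: ω₂·t = 1.4789 rad = 84.73°.
The relay satellite traverses 180° on the transfer ellipse, so the target must lead by 180° − 84.73° = 95.3°.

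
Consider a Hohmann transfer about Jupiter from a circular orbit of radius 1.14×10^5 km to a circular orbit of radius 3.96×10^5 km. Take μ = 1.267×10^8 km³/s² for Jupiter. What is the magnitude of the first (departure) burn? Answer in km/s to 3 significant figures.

The Hohmann ellipse has a_t = (r₁ + r₂)/2 = 2.550×10^5 km.
Circular speed at r = 1.140×10^5 km: v_c = √(μ/r) = 33.3377 km/s.
Transfer-orbit speed at the same r (vis-viva, a = a_t): v_t = √[μ(2/r − 1/a_t)] = 41.5445 km/s.
Δv₁ = |v_t − v_c| = |41.5445 − 33.3377| = 8.207 km/s.

Δv₁ = 8.21 km/s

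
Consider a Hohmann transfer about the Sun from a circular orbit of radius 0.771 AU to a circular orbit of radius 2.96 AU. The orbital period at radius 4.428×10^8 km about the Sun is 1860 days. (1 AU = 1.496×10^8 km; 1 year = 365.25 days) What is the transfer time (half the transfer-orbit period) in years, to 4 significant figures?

From Kepler's third law T² = 4π²r³/μ at r = 4.428×10^8 km, T = 1860 days = 1860 × 86400 s = 1.60704×10^8 s: μ = 4π²r³/T² = 1.32718×10^11 km³/s².
In km: r₁ = 0.771 × 1.496×10^8 = 1.153416×10^8 km; r₂ = 2.96 × 1.496×10^8 = 4.42816×10^8 km.
The Hohmann ellipse has a_t = (r₁ + r₂)/2 = 2.790788×10^8 km.
Half the transfer-orbit period gives t = π√(a_t³/μ) = 4.020×10^7 s.
Converting: 4.020×10^7 s ÷ 3.15576×10^7 s/year (365.25 × 86400) = 1.274 years.

t = 1.274 years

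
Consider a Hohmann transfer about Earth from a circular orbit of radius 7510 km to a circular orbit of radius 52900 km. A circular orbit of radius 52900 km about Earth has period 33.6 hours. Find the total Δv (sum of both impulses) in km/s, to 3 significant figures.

From Kepler's third law T² = 4π²r³/μ at r = 52900 km, T = 33.6 hours = 33.6 × 3600 s = 1.2096×10^5 s: μ = 4π²r³/T² = 3.99432×10^5 km³/s².
The Hohmann ellipse has a_t = (r₁ + r₂)/2 = 30205 km.
At r₁ the circular-orbit speed is v₁ = √(μ/r₁) = 7.293 km/s.
Transfer-orbit speed at r₁ (vis-viva equation): v_p = √[μ(2/r₁ − 1/a_t)] = 9.651 km/s.
First burn Δv₁ = |v_p − v₁| = 2.358 km/s.
Circular speed at r₂: v₂ = √(μ/r₂) = 2.748 km/s.
Transfer-orbit speed at r₂: v_a = √[μ(2/r₂ − 1/a_t)] = 1.370 km/s.
Second burn Δv₂ = |v₂ − v_a| = 1.378 km/s.
Total Δv = Δv₁ + Δv₂ = 3.736 km/s.

Δv = 3.74 km/s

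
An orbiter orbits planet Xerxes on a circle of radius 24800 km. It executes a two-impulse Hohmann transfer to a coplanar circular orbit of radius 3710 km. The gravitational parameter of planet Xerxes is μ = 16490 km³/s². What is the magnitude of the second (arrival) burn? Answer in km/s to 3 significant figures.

Δv₂ = 0.673 km/s

Transfer-ellipse semi-major axis a_t = (r₁ + r₂)/2 = (24800 + 3710)/2 = 14255 km.
On the circular orbit at r = 3710 km, v_c = √(μ/r) = 2.1083 km/s.
Transfer-orbit speed at the same r (vis-viva, a = a_t): v_t = √[μ(2/r − 1/a_t)] = 2.7808 km/s.
Δv₂ = |v_t − v_c| = |2.7808 − 2.1083| = 0.6725 km/s.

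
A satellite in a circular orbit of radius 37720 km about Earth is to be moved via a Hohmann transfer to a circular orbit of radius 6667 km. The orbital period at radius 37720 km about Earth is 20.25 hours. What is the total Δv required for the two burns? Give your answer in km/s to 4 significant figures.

Δv = 3.818 km/s

From Kepler's third law T² = 4π²r³/μ at r = 37720 km, T = 20.25 hours = 20.25 × 3600 s = 72900 s: μ = 4π²r³/T² = 3.98676×10^5 km³/s².
The Hohmann ellipse has a_t = (r₁ + r₂)/2 = 22193.5 km.
Circular speed at r₁: v₁ = √(μ/r₁) = √(3.98676×10^5/37720) = 3.2511 km/s.
Transfer-orbit speed at r₁ (v² = μ(2/r − 1/a)): v_a = √[μ(2/r₁ − 1/a_t)] = 1.7819 km/s.
First burn Δv₁ = |v_a − v₁| = 1.4692 km/s.
At r₂, v₂ = √(μ/r₂) = 7.73294 km/s.
Transfer-orbit speed at r₂: v_p = √[μ(2/r₂ − 1/a_t)] = 10.0813 km/s.
Second burn Δv₂ = |v₂ − v_p| = 2.3484 km/s.
Total Δv = Δv₁ + Δv₂ = 3.818 km/s.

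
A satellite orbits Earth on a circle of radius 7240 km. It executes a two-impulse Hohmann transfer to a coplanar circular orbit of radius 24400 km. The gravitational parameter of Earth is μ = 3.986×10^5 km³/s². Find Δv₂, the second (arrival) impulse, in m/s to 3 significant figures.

Δv₂ = 1310 m/s

The Hohmann ellipse has a_t = (r₁ + r₂)/2 = 15820 km.
Circular speed at r = 24400 km: v_c = √(μ/r) = 4.042 km/s.
Vis-viva on the transfer ellipse at r = 24400 km gives v_t = √[μ(2/r − 1/a_t)] = 2.734 km/s.
Δv₂ = |v_t − v_c| = |2.734 − 4.042| = 1.308 km/s.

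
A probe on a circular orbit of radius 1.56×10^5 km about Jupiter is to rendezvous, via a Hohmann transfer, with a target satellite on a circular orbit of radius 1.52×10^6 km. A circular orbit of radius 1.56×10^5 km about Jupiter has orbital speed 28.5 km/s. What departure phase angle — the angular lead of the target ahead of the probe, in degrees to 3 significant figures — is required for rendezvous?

φ = 106°

From the circular-orbit relation v² = μ/r at r = 1.56×10^5 km: μ = v²r = (28.5)² × 1.56×10^5 = 1.26711×10^8 km³/s².
Transfer-ellipse semi-major axis a_t = (r₁ + r₂)/2 = (1.560×10^5 + 1.520×10^6)/2 = 8.380×10^5 km.
The half-period of the transfer ellipse is t = π√(a_t³/μ) = 2.141×10^5 s.
The target's mean motion on its circular orbit is ω₂ = √(μ/r₂³) = 6.007×10^-6 rad/s.
Angle swept by the target during transfer: ω₂·t = 1.286 rad = 73.68°.
The probe traverses 180° on the transfer ellipse, so the target must lead by 180° − 73.68° = 106°.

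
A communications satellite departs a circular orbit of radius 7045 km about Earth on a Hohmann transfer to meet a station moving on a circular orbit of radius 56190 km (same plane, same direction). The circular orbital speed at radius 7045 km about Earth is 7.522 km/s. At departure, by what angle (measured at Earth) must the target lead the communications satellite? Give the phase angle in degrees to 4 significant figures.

From the circular-orbit relation v² = μ/r at r = 7045 km: μ = v²r = (7.522)² × 7045 = 3.98610×10^5 km³/s².
The Hohmann ellipse has a_t = (r₁ + r₂)/2 = 31617.5 km.
The half-period of the transfer ellipse is t = π√(a_t³/μ) = 27974.8 s.
Target angular speed ω₂ = √(μ/r₂³) = 4.74008×10^-5 rad/s.
Angle swept by the target during transfer: ω₂·t = 1.32603 rad = 75.98°.
The communications satellite traverses 180° on the transfer ellipse, so the target must lead by 180° − 75.98° = 104.0°.

φ = 104.0°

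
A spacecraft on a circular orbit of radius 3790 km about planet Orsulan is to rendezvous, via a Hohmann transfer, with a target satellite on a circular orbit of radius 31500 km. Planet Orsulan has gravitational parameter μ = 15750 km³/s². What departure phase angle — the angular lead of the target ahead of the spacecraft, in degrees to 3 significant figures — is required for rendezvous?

Semi-major axis of the transfer orbit: a_t = (3790 + 31500)/2 = 17645 km.
The half-period of the transfer ellipse is t = π√(a_t³/μ) = 58670 s.
The target's mean motion on its circular orbit is ω₂ = √(μ/r₂³) = 2.245×10^-5 rad/s.
Angle swept by the target during transfer: ω₂·t = 1.317 rad = 75.46°.
The spacecraft traverses 180° on the transfer ellipse, so the target must lead by 180° − 75.46° = 105°.

φ = 105°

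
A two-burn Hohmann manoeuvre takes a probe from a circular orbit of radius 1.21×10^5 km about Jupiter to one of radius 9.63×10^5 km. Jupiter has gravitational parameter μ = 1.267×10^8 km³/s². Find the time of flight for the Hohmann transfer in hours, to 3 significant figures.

Transfer-ellipse semi-major axis a_t = (r₁ + r₂)/2 = (1.210×10^5 + 9.630×10^5)/2 = 5.420×10^5 km.
Transfer time t = π√(a_t³/μ) = π√((5.420×10^5)³ / 1.267×10^8) = 1.114×10^5 s.
Converting: 1.114×10^5 s ÷ 3600 s/hour = 30.9 hours.

t = 30.9 hours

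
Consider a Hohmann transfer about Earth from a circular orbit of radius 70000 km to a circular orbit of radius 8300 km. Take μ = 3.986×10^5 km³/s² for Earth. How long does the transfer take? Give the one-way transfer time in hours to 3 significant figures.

t = 10.7 hours

Transfer-ellipse semi-major axis a_t = (r₁ + r₂)/2 = (70000 + 8300)/2 = 39150 km.
By Kepler's third law the transfer-orbit period is T = 2π√(a_t³/μ), so t = T/2 = 38550 s.
Converting: 38550 s ÷ 3600 s/hour = 10.7 hours.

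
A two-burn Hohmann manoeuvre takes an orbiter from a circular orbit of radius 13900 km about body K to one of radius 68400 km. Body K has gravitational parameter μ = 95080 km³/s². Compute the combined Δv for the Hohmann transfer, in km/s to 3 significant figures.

Transfer-ellipse semi-major axis a_t = (r₁ + r₂)/2 = (13900 + 68400)/2 = 41150 km.
Circular speed at r₁: v₁ = √(μ/r₁) = √(95080/13900) = 2.6154 km/s.
On the transfer ellipse at r₁, v² = μ(2/r − 1/a) gives v_p = √[μ(2/r₁ − 1/a_t)] = 3.3719 km/s.
First burn Δv₁ = |v_p − v₁| = 0.7565 km/s.
At r₂, v₂ = √(μ/r₂) = 1.179 km/s.
Transfer-orbit speed at r₂: v_a = √[μ(2/r₂ − 1/a_t)] = 0.6852 km/s.
Second burn Δv₂ = |v₂ − v_a| = 0.4938 km/s.
Total Δv = Δv₁ + Δv₂ = 1.250 km/s.

Δv = 1.25 km/s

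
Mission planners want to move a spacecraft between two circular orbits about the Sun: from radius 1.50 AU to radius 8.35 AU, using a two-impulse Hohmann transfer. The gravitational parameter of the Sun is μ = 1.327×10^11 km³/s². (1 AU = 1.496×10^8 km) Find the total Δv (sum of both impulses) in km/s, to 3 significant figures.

Δv = 12.0 km/s

In km: r₁ = 1.50 × 1.496×10^8 = 2.244×10^8 km; r₂ = 8.35 × 1.496×10^8 = 1.24916×10^9 km.
The Hohmann ellipse has a_t = (r₁ + r₂)/2 = 7.3678×10^8 km.
Circular speed at r₁: v₁ = √(μ/r₁) = √(1.327×10^11/2.244×10^8) = 24.3178 km/s.
On the transfer ellipse at r₁, vis-viva gives v_p = √[μ(2/r₁ − 1/a_t)] = 31.6639 km/s.
First burn Δv₁ = |v_p − v₁| = 7.3461 km/s.
Circular speed at r₂: v₂ = √(μ/r₂) = 10.30686 km/s.
Transfer-orbit speed at r₂: v_a = √[μ(2/r₂ − 1/a_t)] = 5.688122 km/s.
Second burn Δv₂ = |v₂ − v_a| = 4.6187 km/s.
Total Δv = Δv₁ + Δv₂ = 11.96 km/s.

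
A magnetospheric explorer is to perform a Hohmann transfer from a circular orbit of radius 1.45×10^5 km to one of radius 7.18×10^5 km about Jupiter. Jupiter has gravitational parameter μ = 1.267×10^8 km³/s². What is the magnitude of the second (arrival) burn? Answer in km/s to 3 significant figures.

Transfer-ellipse semi-major axis a_t = (r₁ + r₂)/2 = (1.450×10^5 + 7.180×10^5)/2 = 4.315×10^5 km.
Circular speed at r = 7.180×10^5 km: v_c = √(μ/r) = 13.2839 km/s.
Vis-viva on the transfer ellipse at r = 7.180×10^5 km gives v_t = √[μ(2/r − 1/a_t)] = 7.70051 km/s.
Δv₂ = |v_t − v_c| = |7.70051 − 13.2839| = 5.583 km/s.

Δv₂ = 5.58 km/s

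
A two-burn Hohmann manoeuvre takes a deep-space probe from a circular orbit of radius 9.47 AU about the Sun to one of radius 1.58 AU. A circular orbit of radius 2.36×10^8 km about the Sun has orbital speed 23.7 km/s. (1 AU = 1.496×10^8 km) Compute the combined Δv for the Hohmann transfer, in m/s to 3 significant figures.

From the circular-orbit relation v² = μ/r at r = 2.36×10^8 km: μ = v²r = (23.7)² × 2.36×10^8 = 1.32559×10^11 km³/s².
In km: r₁ = 9.47 × 1.496×10^8 = 1.416712×10^9 km; r₂ = 1.58 × 1.496×10^8 = 2.36368×10^8 km.
Transfer-ellipse semi-major axis a_t = (r₁ + r₂)/2 = (1.416712×10^9 + 2.36368×10^8)/2 = 8.2654×10^8 km.
Circular speed at r₁: v₁ = √(μ/r₁) = √(1.32559×10^11/1.416712×10^9) = 9.673 km/s.
On the transfer ellipse at r₁, v² = μ(2/r − 1/a) gives v_a = √[μ(2/r₁ − 1/a_t)] = 5.173 km/s.
First burn Δv₁ = |v_a − v₁| = 4.500 km/s.
At r₂, v₂ = √(μ/r₂) = 23.6815 km/s.
Transfer-orbit speed at r₂: v_p = √[μ(2/r₂ − 1/a_t)] = 31.0041 km/s.
Second burn Δv₂ = |v₂ − v_p| = 7.323 km/s.
Δv = Δv₁ + Δv₂ = 4.500 + 7.323 = 11.82 km/s.

Δv = 11800 m/s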